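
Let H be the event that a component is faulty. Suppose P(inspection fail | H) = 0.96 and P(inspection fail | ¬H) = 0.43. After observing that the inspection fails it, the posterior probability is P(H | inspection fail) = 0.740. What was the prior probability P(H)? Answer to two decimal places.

In odds form, posterior odds = prior odds × likelihood ratio, so prior odds = posterior odds ÷ LR.
Posterior odds = 0.740/(1−0.740) = 2.8462. LR = 0.96/0.43 = 2.2326.
Prior odds = 2.8462/2.2326 = 1.2748, so P(H) = 1.2748/(1+1.2748) ≈ 0.56.

P(H) = 0.56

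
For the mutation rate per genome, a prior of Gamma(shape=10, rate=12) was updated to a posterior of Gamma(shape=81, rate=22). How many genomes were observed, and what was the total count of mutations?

n = 10 genomes with total 71 mutations

Gamma–Poisson conjugacy: posterior shape = α + Σxᵢ, posterior rate = β + n.
Matching: Σxᵢ = 81 − 10 = 71 and n = 22 − 12 = 10.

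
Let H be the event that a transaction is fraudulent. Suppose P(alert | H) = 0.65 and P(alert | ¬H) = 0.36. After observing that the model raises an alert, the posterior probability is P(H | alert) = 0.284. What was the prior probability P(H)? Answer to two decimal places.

P(H) = 0.18

In odds form, posterior odds = prior odds × likelihood ratio, so prior odds = posterior odds ÷ LR.
Posterior odds = 0.284/(1−0.284) = 0.3966. LR = 0.65/0.36 = 1.8056.
Prior odds = 0.3966/1.8056 = 0.2196, so P(H) = 0.2196/(1+0.2196) ≈ 0.18.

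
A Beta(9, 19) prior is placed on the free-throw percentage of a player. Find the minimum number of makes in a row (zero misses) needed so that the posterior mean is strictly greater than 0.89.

k = 145

After k makes and 0 misses the posterior is Beta(9+k, 19), with mean (9+k)/(9+19+k).
Set (9+k)/(28+k) > 0.89 and solve: k > (0.89·28 − 9)/(1 − 0.89) = 144.727.
The smallest integer exceeding 144.727 is 145.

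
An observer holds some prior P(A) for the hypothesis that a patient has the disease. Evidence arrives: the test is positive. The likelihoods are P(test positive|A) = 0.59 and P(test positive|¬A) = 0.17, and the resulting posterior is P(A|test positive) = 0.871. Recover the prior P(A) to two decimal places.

P(A) = 0.66

In odds form, posterior odds = prior odds × likelihood ratio, so prior odds = posterior odds ÷ LR.
Posterior odds = 0.871/(1−0.871) = 6.7519. LR = 0.59/0.17 = 3.4706.
Prior odds = 6.7519/3.4706 = 1.9455, so P(A) = 1.9455/(1+1.9455) ≈ 0.66.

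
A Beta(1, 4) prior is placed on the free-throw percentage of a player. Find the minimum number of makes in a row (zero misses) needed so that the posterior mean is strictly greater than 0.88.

k = 29

After k makes and 0 misses the posterior is Beta(1+k, 4), with mean (1+k)/(1+4+k).
Set (1+k)/(5+k) > 0.88 and solve: k > (0.88·5 − 1)/(1 − 0.88) = 28.333.
The smallest integer exceeding 28.333 is 29.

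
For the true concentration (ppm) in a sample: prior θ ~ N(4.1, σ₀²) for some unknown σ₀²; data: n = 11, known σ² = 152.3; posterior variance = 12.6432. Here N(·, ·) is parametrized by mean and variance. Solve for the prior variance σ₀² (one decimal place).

Posterior precision equals prior precision plus data precision: 1/σ_n² = 1/σ₀² + n/σ².
So 1/σ₀² = 1/12.6432 − 11/152.3 = 0.079094 − 0.072226 = 0.006868.
Hence σ₀² = 1/0.006868 ≈ 145.6.

σ₀² = 145.6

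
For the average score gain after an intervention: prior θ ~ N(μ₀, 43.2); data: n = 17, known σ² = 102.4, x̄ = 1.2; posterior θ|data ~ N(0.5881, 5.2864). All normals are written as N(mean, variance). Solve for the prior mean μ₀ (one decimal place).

μ₀ = -3.8

With known observation variance, the Normal–Normal posterior has precision τ_n = τ₀ + n/σ² and mean μ_n = (τ₀μ₀ + (n/σ²)x̄)/τ_n.
Here τ₀ = 1/43.2 = 0.023148 and τ_data = 17/102.4 = 0.166016, so τ_n = 0.189164.
Rearranging for μ₀: μ₀ = (μ_n·τ_n − τ_data·x̄)/τ₀ = (0.5881·0.189164 − 0.166016·1.2) / 0.023148 = -0.087972/0.023148 ≈ -3.8.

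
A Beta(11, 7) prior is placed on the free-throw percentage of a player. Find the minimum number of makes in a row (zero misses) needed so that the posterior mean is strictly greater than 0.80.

After k makes and 0 misses the posterior is Beta(11+k, 7), with mean (11+k)/(11+7+k).
Set (11+k)/(18+k) > 0.80 and solve: k > (0.80·18 − 11)/(1 − 0.80) = 17.000.
The smallest integer exceeding 17.000 is 18.

k = 18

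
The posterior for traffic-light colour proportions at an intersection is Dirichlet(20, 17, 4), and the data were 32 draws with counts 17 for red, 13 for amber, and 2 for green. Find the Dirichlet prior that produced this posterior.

For a Dirichlet(α) prior with multinomial counts c, the posterior is Dirichlet(α + c) componentwise.
Subtract each count from the matching posterior parameter: 20−17=3, 17−13=4, 4−2=2.

Dirichlet(3, 4, 2)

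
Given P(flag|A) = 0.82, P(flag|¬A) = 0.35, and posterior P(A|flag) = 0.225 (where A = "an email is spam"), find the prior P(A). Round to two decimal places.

In odds form, posterior odds = prior odds × likelihood ratio, so prior odds = posterior odds ÷ LR.
Posterior odds = 0.225/(1−0.225) = 0.2903. LR = 0.82/0.35 = 2.3429.
Prior odds = 0.2903/2.3429 = 0.1239, so P(A) = 0.1239/(1+0.1239) ≈ 0.11.

P(A) = 0.11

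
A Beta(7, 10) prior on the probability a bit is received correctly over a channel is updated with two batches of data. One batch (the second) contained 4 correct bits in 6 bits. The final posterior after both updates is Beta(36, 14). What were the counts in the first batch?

Because Beta–binomial updating is additive in the counts, the combined data contributed (α_post−α_prior, β_post−β_prior) successes and failures.
Total across both batches: 36−7=29 correct bits, 14−10=4 errors.
Subtract the second batch: 29−4=25 correct bits and 4−2=2 errors.

25 correct bits and 2 errors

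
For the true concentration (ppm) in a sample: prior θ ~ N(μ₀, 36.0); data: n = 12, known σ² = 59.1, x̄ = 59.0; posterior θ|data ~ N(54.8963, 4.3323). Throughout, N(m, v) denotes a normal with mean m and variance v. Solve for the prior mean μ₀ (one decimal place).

The posterior mean is a precision-weighted average: μ_n = (τ₀μ₀ + τ_data·x̄)/(τ₀+τ_data), with τ₀=1/σ₀² and τ_data=n/σ².
Here τ₀ = 1/36.0 = 0.027778 and τ_data = 12/59.1 = 0.203046, so τ_n = 0.230824.
Rearranging for μ₀: μ₀ = (μ_n·τ_n − τ_data·x̄)/τ₀ = (54.8963·0.230824 − 0.203046·59.0) / 0.027778 = 0.691670/0.027778 ≈ 24.9.

μ₀ = 24.9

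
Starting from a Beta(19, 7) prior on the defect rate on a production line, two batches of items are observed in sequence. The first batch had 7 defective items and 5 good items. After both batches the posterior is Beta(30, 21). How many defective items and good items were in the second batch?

4 defective items and 9 good items

Because Beta–binomial updating is additive in the counts, the combined data contributed (α_post−α_prior, β_post−β_prior) successes and failures.
Total across both batches: 30−19=11 defective items, 21−7=14 good items.
Subtract the first batch: 11−7=4 defective items and 14−5=9 good items.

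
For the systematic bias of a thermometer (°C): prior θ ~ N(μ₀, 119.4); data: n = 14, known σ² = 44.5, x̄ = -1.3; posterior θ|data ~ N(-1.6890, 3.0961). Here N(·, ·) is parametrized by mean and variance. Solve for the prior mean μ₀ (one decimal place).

μ₀ = -16.3

With known observation variance, the Normal–Normal posterior has precision τ_n = τ₀ + n/σ² and mean μ_n = (τ₀μ₀ + (n/σ²)x̄)/τ_n.
Here τ₀ = 1/119.4 = 0.008375 and τ_data = 14/44.5 = 0.314607, so τ_n = 0.322982.
Rearranging for μ₀: μ₀ = (μ_n·τ_n − τ_data·x̄)/τ₀ = (-1.6890·0.322982 − 0.314607·-1.3) / 0.008375 = -0.136527/0.008375 ≈ -16.3.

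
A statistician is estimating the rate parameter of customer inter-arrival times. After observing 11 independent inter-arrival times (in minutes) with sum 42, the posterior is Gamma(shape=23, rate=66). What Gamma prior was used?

For an exponential likelihood with a Gamma(α, β) prior on the rate, n observations with total T give posterior Gamma(α+n, β+T).
So α = 23 − 11 = 12 and β = 66 − 42 = 24.

Gamma(shape=12, rate=24)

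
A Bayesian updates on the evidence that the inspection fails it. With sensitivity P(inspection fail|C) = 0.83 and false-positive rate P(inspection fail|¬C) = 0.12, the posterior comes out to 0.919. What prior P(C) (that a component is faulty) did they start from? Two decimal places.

P(C) = 0.62

In odds form, posterior odds = prior odds × likelihood ratio, so prior odds = posterior odds ÷ LR.
Posterior odds = 0.919/(1−0.919) = 11.3457. LR = 0.83/0.12 = 6.9167.
Prior odds = 11.3457/6.9167 = 1.6403, so P(C) = 1.6403/(1+1.6403) ≈ 0.62.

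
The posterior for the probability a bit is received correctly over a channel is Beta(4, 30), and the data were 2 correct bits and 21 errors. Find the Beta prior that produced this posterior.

Beta(2, 9)

Under Beta–binomial conjugacy the posterior parameters are (α+s, β+f).
Subtract the data counts: 4−2=2, 30−21=9.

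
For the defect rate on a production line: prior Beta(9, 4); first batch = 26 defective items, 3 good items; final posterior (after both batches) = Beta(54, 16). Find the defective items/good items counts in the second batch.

Sequential conjugate updates are equivalent to a single update on the pooled data, so total successes = posterior α − prior α and total failures = posterior β − prior β.
Total across both batches: 54−9=45 defective items, 16−4=12 good items.
Subtract the first batch: 45−26=19 defective items and 12−3=9 good items.

19 defective items and 9 good items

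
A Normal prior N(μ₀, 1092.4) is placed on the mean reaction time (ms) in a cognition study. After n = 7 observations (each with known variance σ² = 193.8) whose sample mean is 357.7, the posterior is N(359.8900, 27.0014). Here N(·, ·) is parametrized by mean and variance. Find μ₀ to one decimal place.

With known observation variance, the Normal–Normal posterior has precision τ_n = τ₀ + n/σ² and mean μ_n = (τ₀μ₀ + (n/σ²)x̄)/τ_n.
Here τ₀ = 1/1092.4 = 0.000915 and τ_data = 7/193.8 = 0.036120, so τ_n = 0.037035.
Rearranging for μ₀: μ₀ = (μ_n·τ_n − τ_data·x̄)/τ₀ = (359.8900·0.037035 − 0.036120·357.7) / 0.000915 = 0.408402/0.000915 ≈ 446.3.

μ₀ = 446.3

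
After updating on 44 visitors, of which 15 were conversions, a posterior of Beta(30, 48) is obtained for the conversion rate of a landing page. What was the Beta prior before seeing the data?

Beta is conjugate to the binomial likelihood: posterior = Beta(a+s, b+f).
Subtract the data counts: 30−15=15, 48−29=19.

Beta(15, 19)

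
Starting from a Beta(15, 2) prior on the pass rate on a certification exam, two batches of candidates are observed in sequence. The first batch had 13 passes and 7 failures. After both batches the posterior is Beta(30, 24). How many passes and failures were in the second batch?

2 passes and 15 failures

Because Beta–binomial updating is additive in the counts, the combined data contributed (α_post−α_prior, β_post−β_prior) successes and failures.
Total across both batches: 30−15=15 passes, 24−2=22 failures.
Subtract the first batch: 15−13=2 passes and 22−7=15 failures.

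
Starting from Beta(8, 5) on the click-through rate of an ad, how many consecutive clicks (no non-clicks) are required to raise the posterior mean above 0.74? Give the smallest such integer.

k = 7

After k clicks and 0 non-clicks the posterior is Beta(8+k, 5), with mean (8+k)/(8+5+k).
Set (8+k)/(13+k) > 0.74 and solve: k > (0.74·13 − 8)/(1 − 0.74) = 6.231.
The smallest integer exceeding 6.231 is 7.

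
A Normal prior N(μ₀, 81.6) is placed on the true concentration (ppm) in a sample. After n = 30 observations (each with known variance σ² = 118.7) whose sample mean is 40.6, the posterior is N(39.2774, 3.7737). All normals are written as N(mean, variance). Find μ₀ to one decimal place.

μ₀ = 12.0

The posterior mean is a precision-weighted average: μ_n = (τ₀μ₀ + τ_data·x̄)/(τ₀+τ_data), with τ₀=1/σ₀² and τ_data=n/σ².
Here τ₀ = 1/81.6 = 0.012255 and τ_data = 30/118.7 = 0.252738, so τ_n = 0.264993.
Rearranging for μ₀: μ₀ = (μ_n·τ_n − τ_data·x̄)/τ₀ = (39.2774·0.264993 − 0.252738·40.6) / 0.012255 = 0.147073/0.012255 ≈ 12.0.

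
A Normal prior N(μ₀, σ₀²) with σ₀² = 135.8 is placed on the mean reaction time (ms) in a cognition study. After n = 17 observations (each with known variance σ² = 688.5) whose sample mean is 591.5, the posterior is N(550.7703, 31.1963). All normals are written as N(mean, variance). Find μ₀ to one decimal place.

The posterior mean is a precision-weighted average: μ_n = (τ₀μ₀ + τ_data·x̄)/(τ₀+τ_data), with τ₀=1/σ₀² and τ_data=n/σ².
Here τ₀ = 1/135.8 = 0.007364 and τ_data = 17/688.5 = 0.024691, so τ_n = 0.032055.
Rearranging for μ₀: μ₀ = (μ_n·τ_n − τ_data·x̄)/τ₀ = (550.7703·0.032055 − 0.024691·591.5) / 0.007364 = 3.050215/0.007364 ≈ 414.2.

μ₀ = 414.2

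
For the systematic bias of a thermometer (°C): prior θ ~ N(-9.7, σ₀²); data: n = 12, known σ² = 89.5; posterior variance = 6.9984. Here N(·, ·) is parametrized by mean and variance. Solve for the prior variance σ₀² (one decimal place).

Posterior precision equals prior precision plus data precision: 1/σ_n² = 1/σ₀² + n/σ².
So 1/σ₀² = 1/6.9984 − 12/89.5 = 0.142890 − 0.134078 = 0.008812.
Hence σ₀² = 1/0.008812 ≈ 113.5.

σ₀² = 113.5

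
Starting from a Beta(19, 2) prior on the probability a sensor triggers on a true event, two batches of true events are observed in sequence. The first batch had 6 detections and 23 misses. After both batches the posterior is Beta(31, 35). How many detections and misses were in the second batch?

Sequential conjugate updates are equivalent to a single update on the pooled data, so total successes = posterior α − prior α and total failures = posterior β − prior β.
Total across both batches: 31−19=12 detections, 35−2=33 misses.
Subtract the first batch: 12−6=6 detections and 33−23=10 misses.

6 detections and 10 misses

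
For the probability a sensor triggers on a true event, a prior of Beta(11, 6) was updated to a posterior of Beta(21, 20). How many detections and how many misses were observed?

10 detections and 14 misses

Beta is conjugate to the binomial likelihood: posterior = Beta(a+s, b+f).
Match parameters: s=21−11=10, f=20−6=14.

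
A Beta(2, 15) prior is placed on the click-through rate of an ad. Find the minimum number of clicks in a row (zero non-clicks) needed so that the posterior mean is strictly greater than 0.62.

k = 23

After k clicks and 0 non-clicks the posterior is Beta(2+k, 15), with mean (2+k)/(2+15+k).
Set (2+k)/(17+k) > 0.62 and solve: k > (0.62·17 − 2)/(1 − 0.62) = 22.474.
The smallest integer exceeding 22.474 is 23.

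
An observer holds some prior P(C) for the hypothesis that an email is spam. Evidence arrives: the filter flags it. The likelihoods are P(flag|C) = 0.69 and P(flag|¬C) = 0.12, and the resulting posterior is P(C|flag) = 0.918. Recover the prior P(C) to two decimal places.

In odds form, posterior odds = prior odds × likelihood ratio, so prior odds = posterior odds ÷ LR.
Posterior odds = 0.918/(1−0.918) = 11.1951. LR = 0.69/0.12 = 5.7500.
Prior odds = 11.1951/5.7500 = 1.9470, so P(C) = 1.9470/(1+1.9470) ≈ 0.66.

P(C) = 0.66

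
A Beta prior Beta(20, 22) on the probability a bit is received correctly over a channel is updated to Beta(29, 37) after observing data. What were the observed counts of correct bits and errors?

A Beta(a, b) prior with s successes and f failures in binomial data gives a Beta(a+s, b+f) posterior.
So s = 29 − 20 = 9 and f = 37 − 22 = 15.

9 correct bits and 15 errors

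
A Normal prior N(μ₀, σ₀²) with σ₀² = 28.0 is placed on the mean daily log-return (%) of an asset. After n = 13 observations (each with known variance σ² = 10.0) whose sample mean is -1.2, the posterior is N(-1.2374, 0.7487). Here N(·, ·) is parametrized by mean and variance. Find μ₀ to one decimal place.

μ₀ = -2.6

With known observation variance, the Normal–Normal posterior has precision τ_n = τ₀ + n/σ² and mean μ_n = (τ₀μ₀ + (n/σ²)x̄)/τ_n.
Here τ₀ = 1/28.0 = 0.035714 and τ_data = 13/10.0 = 1.300000, so τ_n = 1.335714.
Rearranging for μ₀: μ₀ = (μ_n·τ_n − τ_data·x̄)/τ₀ = (-1.2374·1.335714 − 1.300000·-1.2) / 0.035714 = -0.092813/0.035714 ≈ -2.6.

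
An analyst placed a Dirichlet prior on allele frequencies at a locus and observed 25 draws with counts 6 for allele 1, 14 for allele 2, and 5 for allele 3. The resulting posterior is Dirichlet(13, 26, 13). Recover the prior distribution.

For a Dirichlet(α) prior with multinomial counts c, the posterior is Dirichlet(α + c) componentwise.
Subtract each count from the matching posterior parameter: 13−6=7, 26−14=12, 13−5=8.

Dirichlet(7, 12, 8)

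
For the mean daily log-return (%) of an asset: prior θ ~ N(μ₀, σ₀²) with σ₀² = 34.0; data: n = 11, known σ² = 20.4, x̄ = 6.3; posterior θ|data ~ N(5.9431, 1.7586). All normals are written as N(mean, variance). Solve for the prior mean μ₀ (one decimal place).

With known observation variance, the Normal–Normal posterior has precision τ_n = τ₀ + n/σ² and mean μ_n = (τ₀μ₀ + (n/σ²)x̄)/τ_n.
Here τ₀ = 1/34.0 = 0.029412 and τ_data = 11/20.4 = 0.539216, so τ_n = 0.568628.
Rearranging for μ₀: μ₀ = (μ_n·τ_n − τ_data·x̄)/τ₀ = (5.9431·0.568628 − 0.539216·6.3) / 0.029412 = -0.017648/0.029412 ≈ -0.6.

μ₀ = -0.6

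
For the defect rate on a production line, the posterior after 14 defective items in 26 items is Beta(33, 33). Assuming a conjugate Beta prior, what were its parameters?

Under Beta–binomial conjugacy the posterior parameters are (α+s, β+f).
So α = 33 − 14 = 19 and β = 33 − 12 = 21.

Beta(19, 21)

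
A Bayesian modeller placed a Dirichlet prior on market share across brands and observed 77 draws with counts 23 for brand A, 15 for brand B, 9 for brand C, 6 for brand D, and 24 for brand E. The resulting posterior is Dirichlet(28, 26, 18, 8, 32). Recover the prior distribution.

For a Dirichlet(α) prior with multinomial counts c, the posterior is Dirichlet(α + c) componentwise.
Subtract each count from the matching posterior parameter: 28−23=5, 26−15=11, 18−9=9, 8−6=2, 32−24=8.

Dirichlet(5, 11, 9, 2, 8)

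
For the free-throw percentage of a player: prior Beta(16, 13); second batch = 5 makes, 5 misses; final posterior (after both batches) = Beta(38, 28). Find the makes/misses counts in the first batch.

Sequential conjugate updates are equivalent to a single update on the pooled data, so total successes = posterior α − prior α and total failures = posterior β − prior β.
Total across both batches: 38−16=22 makes, 28−13=15 misses.
Subtract the second batch: 22−5=17 makes and 15−5=10 misses.

17 makes and 10 misses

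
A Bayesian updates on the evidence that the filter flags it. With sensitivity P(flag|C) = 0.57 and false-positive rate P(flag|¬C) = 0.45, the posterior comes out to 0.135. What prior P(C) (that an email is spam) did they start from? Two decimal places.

P(C) = 0.11

Bayes' rule in odds form gives O(C|E) = O(C)·[P(E|C)/P(E|¬C)], hence O(C) = O(C|E)/LR.
Posterior odds = 0.135/(1−0.135) = 0.1561. LR = 0.57/0.45 = 1.2667.
Prior odds = 0.1561/1.2667 = 0.1232, so P(C) = 0.1232/(1+0.1232) ≈ 0.11.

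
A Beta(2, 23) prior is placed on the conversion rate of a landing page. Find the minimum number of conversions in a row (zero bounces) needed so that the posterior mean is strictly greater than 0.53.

After k conversions and 0 bounces the posterior is Beta(2+k, 23), with mean (2+k)/(2+23+k).
Set (2+k)/(25+k) > 0.53 and solve: k > (0.53·25 − 2)/(1 − 0.53) = 23.936.
The smallest integer exceeding 23.936 is 24, and checking k=24: (26)/(49) = 0.5306 > 0.53.

k = 24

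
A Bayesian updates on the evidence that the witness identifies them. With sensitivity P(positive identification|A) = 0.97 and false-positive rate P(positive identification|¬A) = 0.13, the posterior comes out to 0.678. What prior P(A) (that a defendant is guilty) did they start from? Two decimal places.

In odds form, posterior odds = prior odds × likelihood ratio, so prior odds = posterior odds ÷ LR.
Posterior odds = 0.678/(1−0.678) = 2.1056. LR = 0.97/0.13 = 7.4615.
Prior odds = 2.1056/7.4615 = 0.2822, so P(A) = 0.2822/(1+0.2822) ≈ 0.22.

P(A) = 0.22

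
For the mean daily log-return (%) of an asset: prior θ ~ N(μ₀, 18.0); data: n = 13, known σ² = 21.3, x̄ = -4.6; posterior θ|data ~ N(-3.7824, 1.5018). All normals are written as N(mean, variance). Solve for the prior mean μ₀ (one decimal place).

μ₀ = 5.2

The posterior mean is a precision-weighted average: μ_n = (τ₀μ₀ + τ_data·x̄)/(τ₀+τ_data), with τ₀=1/σ₀² and τ_data=n/σ².
Here τ₀ = 1/18.0 = 0.055556 and τ_data = 13/21.3 = 0.610329, so τ_n = 0.665885.
Rearranging for μ₀: μ₀ = (μ_n·τ_n − τ_data·x̄)/τ₀ = (-3.7824·0.665885 − 0.610329·-4.6) / 0.055556 = 0.288870/0.055556 ≈ 5.2.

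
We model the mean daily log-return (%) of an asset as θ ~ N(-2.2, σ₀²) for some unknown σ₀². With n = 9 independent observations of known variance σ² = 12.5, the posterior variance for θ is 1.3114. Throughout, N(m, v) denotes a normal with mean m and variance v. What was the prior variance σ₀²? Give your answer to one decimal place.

σ₀² = 23.5

Posterior precision equals prior precision plus data precision: 1/σ_n² = 1/σ₀² + n/σ².
So 1/σ₀² = 1/1.3114 − 9/12.5 = 0.762544 − 0.720000 = 0.042544.
Hence σ₀² = 1/0.042544 ≈ 23.5.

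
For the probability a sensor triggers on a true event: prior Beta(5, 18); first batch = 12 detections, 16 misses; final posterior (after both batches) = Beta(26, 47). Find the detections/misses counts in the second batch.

Because Beta–binomial updating is additive in the counts, the combined data contributed (α_post−α_prior, β_post−β_prior) successes and failures.
Total across both batches: 26−5=21 detections, 47−18=29 misses.
Subtract the first batch: 21−12=9 detections and 29−16=13 misses.

9 detections and 13 misses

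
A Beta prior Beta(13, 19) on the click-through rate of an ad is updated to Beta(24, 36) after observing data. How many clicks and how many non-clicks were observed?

11 clicks and 17 non-clicks

A Beta(a, b) prior with s successes and f failures in binomial data gives a Beta(a+s, b+f) posterior.
So s = 24 − 13 = 11 and f = 36 − 19 = 17.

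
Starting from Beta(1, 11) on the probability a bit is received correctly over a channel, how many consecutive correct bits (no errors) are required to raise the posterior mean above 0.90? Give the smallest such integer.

k = 99

After k correct bits and 0 errors the posterior is Beta(1+k, 11), with mean (1+k)/(1+11+k).
Set (1+k)/(12+k) > 0.90 and solve: k > (0.90·12 − 1)/(1 − 0.90) = 98.000.
The smallest integer exceeding 98.000 is 99.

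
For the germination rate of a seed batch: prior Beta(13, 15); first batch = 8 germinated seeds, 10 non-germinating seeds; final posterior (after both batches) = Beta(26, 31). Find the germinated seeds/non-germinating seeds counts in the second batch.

Because Beta–binomial updating is additive in the counts, the combined data contributed (α_post−α_prior, β_post−β_prior) successes and failures.
Total across both batches: 26−13=13 germinated seeds, 31−15=16 non-germinating seeds.
Subtract the first batch: 13−8=5 germinated seeds and 16−10=6 non-germinating seeds.

5 germinated seeds and 6 non-germinating seeds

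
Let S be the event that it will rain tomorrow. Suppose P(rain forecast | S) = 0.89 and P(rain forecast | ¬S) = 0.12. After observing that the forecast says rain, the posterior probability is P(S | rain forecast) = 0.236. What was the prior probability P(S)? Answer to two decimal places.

In odds form, posterior odds = prior odds × likelihood ratio, so prior odds = posterior odds ÷ LR.
Posterior odds = 0.236/(1−0.236) = 0.3089. LR = 0.89/0.12 = 7.4167.
Prior odds = 0.3089/7.4167 = 0.0416, so P(S) = 0.0416/(1+0.0416) ≈ 0.04.

P(S) = 0.04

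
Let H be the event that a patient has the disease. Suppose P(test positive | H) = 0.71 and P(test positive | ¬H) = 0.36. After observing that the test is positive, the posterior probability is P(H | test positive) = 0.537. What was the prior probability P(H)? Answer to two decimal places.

In odds form, posterior odds = prior odds × likelihood ratio, so prior odds = posterior odds ÷ LR.
Posterior odds = 0.537/(1−0.537) = 1.1598. LR = 0.71/0.36 = 1.9722.
Prior odds = 1.1598/1.9722 = 0.5881, so P(H) = 0.5881/(1+0.5881) ≈ 0.37.

P(H) = 0.37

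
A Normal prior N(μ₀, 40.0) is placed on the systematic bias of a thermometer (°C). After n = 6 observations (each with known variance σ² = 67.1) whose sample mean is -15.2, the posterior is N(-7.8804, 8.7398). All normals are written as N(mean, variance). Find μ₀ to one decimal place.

μ₀ = 18.3

The posterior mean is a precision-weighted average: μ_n = (τ₀μ₀ + τ_data·x̄)/(τ₀+τ_data), with τ₀=1/σ₀² and τ_data=n/σ².
Here τ₀ = 1/40.0 = 0.025000 and τ_data = 6/67.1 = 0.089419, so τ_n = 0.114419.
Rearranging for μ₀: μ₀ = (μ_n·τ_n − τ_data·x̄)/τ₀ = (-7.8804·0.114419 − 0.089419·-15.2) / 0.025000 = 0.457501/0.025000 ≈ 18.3.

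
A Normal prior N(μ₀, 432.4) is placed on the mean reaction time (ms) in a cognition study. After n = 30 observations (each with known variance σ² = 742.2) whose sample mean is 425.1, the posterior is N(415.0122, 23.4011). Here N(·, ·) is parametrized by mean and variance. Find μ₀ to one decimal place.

The posterior mean is a precision-weighted average: μ_n = (τ₀μ₀ + τ_data·x̄)/(τ₀+τ_data), with τ₀=1/σ₀² and τ_data=n/σ².
Here τ₀ = 1/432.4 = 0.002313 and τ_data = 30/742.2 = 0.040420, so τ_n = 0.042733.
Rearranging for μ₀: μ₀ = (μ_n·τ_n − τ_data·x̄)/τ₀ = (415.0122·0.042733 − 0.040420·425.1) / 0.002313 = 0.552174/0.002313 ≈ 238.7.

μ₀ = 238.7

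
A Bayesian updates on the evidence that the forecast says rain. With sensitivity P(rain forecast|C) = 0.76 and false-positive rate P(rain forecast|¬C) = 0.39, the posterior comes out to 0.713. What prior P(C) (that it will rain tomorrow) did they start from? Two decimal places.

P(C) = 0.56

Bayes' rule in odds form gives O(C|E) = O(C)·[P(E|C)/P(E|¬C)], hence O(C) = O(C|E)/LR.
Posterior odds = 0.713/(1−0.713) = 2.4843. LR = 0.76/0.39 = 1.9487.
Prior odds = 2.4843/1.9487 = 1.2748, so P(C) = 1.2748/(1+1.2748) ≈ 0.56.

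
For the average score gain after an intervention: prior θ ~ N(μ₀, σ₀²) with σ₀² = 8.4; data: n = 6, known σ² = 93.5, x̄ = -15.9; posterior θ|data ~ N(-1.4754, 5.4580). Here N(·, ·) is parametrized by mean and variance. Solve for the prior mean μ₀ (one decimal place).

μ₀ = 6.3

With known observation variance, the Normal–Normal posterior has precision τ_n = τ₀ + n/σ² and mean μ_n = (τ₀μ₀ + (n/σ²)x̄)/τ_n.
Here τ₀ = 1/8.4 = 0.119048 and τ_data = 6/93.5 = 0.064171, so τ_n = 0.183219.
Rearranging for μ₀: μ₀ = (μ_n·τ_n − τ_data·x̄)/τ₀ = (-1.4754·0.183219 − 0.064171·-15.9) / 0.119048 = 0.749998/0.119048 ≈ 6.3.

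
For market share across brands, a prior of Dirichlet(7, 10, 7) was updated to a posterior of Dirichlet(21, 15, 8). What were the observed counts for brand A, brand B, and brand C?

counts (14, 5, 1)

For a Dirichlet(α) prior with multinomial counts c, the posterior is Dirichlet(α + c) componentwise.
Counts are posterior − prior componentwise: 21−7=14, 15−10=5, 8−7=1.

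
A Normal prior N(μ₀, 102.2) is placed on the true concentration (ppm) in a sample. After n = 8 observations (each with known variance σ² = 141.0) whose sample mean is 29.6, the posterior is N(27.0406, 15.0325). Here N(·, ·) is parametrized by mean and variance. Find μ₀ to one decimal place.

μ₀ = 12.2

With known observation variance, the Normal–Normal posterior has precision τ_n = τ₀ + n/σ² and mean μ_n = (τ₀μ₀ + (n/σ²)x̄)/τ_n.
Here τ₀ = 1/102.2 = 0.009785 and τ_data = 8/141.0 = 0.056738, so τ_n = 0.066523.
Rearranging for μ₀: μ₀ = (μ_n·τ_n − τ_data·x̄)/τ₀ = (27.0406·0.066523 − 0.056738·29.6) / 0.009785 = 0.119377/0.009785 ≈ 12.2.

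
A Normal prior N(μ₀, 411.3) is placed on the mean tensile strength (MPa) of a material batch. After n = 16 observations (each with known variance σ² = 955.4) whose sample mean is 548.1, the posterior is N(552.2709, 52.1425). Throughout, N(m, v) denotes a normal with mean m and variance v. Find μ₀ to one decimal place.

μ₀ = 581.0

The posterior mean is a precision-weighted average: μ_n = (τ₀μ₀ + τ_data·x̄)/(τ₀+τ_data), with τ₀=1/σ₀² and τ_data=n/σ².
Here τ₀ = 1/411.3 = 0.002431 and τ_data = 16/955.4 = 0.016747, so τ_n = 0.019178.
Rearranging for μ₀: μ₀ = (μ_n·τ_n − τ_data·x̄)/τ₀ = (552.2709·0.019178 − 0.016747·548.1) / 0.002431 = 1.412421/0.002431 ≈ 581.0.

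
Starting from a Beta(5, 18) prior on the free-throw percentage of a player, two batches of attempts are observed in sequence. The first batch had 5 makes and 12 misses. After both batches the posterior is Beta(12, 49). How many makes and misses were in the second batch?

2 makes and 19 misses

Sequential conjugate updates are equivalent to a single update on the pooled data, so total successes = posterior α − prior α and total failures = posterior β − prior β.
Total across both batches: 12−5=7 makes, 49−18=31 misses.
Subtract the first batch: 7−5=2 makes and 31−12=19 misses.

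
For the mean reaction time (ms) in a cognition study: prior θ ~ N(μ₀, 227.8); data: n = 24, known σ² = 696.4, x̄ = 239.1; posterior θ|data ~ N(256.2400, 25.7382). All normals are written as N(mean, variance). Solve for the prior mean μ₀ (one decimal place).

μ₀ = 390.8

The posterior mean is a precision-weighted average: μ_n = (τ₀μ₀ + τ_data·x̄)/(τ₀+τ_data), with τ₀=1/σ₀² and τ_data=n/σ².
Here τ₀ = 1/227.8 = 0.004390 and τ_data = 24/696.4 = 0.034463, so τ_n = 0.038853.
Rearranging for μ₀: μ₀ = (μ_n·τ_n − τ_data·x̄)/τ₀ = (256.2400·0.038853 − 0.034463·239.1) / 0.004390 = 1.715589/0.004390 ≈ 390.8.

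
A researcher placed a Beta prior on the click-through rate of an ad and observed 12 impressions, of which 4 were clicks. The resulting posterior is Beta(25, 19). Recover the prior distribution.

Beta(21, 11)

A Beta(α, β) prior with s successes and f failures in binomial data gives a Beta(α+s, β+f) posterior.
So α = 25 − 4 = 21 and β = 19 − 8 = 11.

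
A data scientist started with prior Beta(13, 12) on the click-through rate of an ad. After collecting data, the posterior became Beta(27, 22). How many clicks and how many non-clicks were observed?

A Beta(α, β) prior with s successes and f failures in binomial data gives a Beta(α+s, β+f) posterior.
Match parameters: s=27−13=14, f=22−12=10.

14 clicks and 10 non-clicks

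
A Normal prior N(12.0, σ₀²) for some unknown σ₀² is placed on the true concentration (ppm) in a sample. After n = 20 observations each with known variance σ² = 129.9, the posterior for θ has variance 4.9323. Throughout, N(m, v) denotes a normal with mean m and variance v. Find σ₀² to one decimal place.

σ₀² = 20.5

Posterior precision equals prior precision plus data precision: 1/σ_n² = 1/σ₀² + n/σ².
So 1/σ₀² = 1/4.9323 − 20/129.9 = 0.202745 − 0.153965 = 0.048780.
Hence σ₀² = 1/0.048780 ≈ 20.5.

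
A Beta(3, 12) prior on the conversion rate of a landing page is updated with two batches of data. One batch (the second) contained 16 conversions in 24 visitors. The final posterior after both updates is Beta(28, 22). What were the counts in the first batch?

9 conversions and 2 bounces

Because Beta–binomial updating is additive in the counts, the combined data contributed (α_post−α_prior, β_post−β_prior) successes and failures.
Total across both batches: 28−3=25 conversions, 22−12=10 bounces.
Subtract the second batch: 25−16=9 conversions and 10−8=2 bounces.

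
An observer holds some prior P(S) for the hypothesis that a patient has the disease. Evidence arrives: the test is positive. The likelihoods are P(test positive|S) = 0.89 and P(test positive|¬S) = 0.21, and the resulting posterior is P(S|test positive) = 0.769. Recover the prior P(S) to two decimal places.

In odds form, posterior odds = prior odds × likelihood ratio, so prior odds = posterior odds ÷ LR.
Posterior odds = 0.769/(1−0.769) = 3.3290. LR = 0.89/0.21 = 4.2381.
Prior odds = 3.3290/4.2381 = 0.7855, so P(S) = 0.7855/(1+0.7855) ≈ 0.44.

P(S) = 0.44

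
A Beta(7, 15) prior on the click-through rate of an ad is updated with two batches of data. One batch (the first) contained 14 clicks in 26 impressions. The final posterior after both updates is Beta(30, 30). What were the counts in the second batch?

Because Beta–binomial updating is additive in the counts, the combined data contributed (α_post−α_prior, β_post−β_prior) successes and failures.
Total across both batches: 30−7=23 clicks, 30−15=15 non-clicks.
Subtract the first batch: 23−14=9 clicks and 15−12=3 non-clicks.

9 clicks and 3 non-clicks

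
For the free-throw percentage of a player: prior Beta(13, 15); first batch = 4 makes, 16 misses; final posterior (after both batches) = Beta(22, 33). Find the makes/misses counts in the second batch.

Because Beta–binomial updating is additive in the counts, the combined data contributed (α_post−α_prior, β_post−β_prior) successes and failures.
Total across both batches: 22−13=9 makes, 33−15=18 misses.
Subtract the first batch: 9−4=5 makes and 18−16=2 misses.

5 makes and 2 misses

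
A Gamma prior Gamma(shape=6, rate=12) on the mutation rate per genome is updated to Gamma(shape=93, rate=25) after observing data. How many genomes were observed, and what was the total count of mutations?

n = 13 genomes with total 87 mutations

A Gamma(α, β) prior (rate parametrization) on a Poisson rate with n observations summing to S gives posterior Gamma(α+S, β+n).
Matching: Σxᵢ = 93 − 6 = 87 and n = 25 − 12 = 13.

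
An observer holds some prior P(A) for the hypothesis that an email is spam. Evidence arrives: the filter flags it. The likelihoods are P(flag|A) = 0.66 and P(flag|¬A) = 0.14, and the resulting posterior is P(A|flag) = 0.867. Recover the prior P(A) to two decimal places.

In odds form, posterior odds = prior odds × likelihood ratio, so prior odds = posterior odds ÷ LR.
Posterior odds = 0.867/(1−0.867) = 6.5188. LR = 0.66/0.14 = 4.7143.
Prior odds = 6.5188/4.7143 = 1.3828, so P(A) = 1.3828/(1+1.3828) ≈ 0.58.

P(A) = 0.58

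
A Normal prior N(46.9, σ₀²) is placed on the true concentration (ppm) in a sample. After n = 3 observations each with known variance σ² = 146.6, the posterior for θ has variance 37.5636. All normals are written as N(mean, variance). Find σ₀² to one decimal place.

σ₀² = 162.4

Posterior precision equals prior precision plus data precision: 1/σ_n² = 1/σ₀² + n/σ².
So 1/σ₀² = 1/37.5636 − 3/146.6 = 0.026622 − 0.020464 = 0.006158.
Hence σ₀² = 1/0.006158 ≈ 162.4.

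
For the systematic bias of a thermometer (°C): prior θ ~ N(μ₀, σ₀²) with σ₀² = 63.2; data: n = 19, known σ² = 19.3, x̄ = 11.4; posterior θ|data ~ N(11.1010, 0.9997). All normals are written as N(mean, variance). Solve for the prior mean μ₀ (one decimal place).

μ₀ = -7.5

The posterior mean is a precision-weighted average: μ_n = (τ₀μ₀ + τ_data·x̄)/(τ₀+τ_data), with τ₀=1/σ₀² and τ_data=n/σ².
Here τ₀ = 1/63.2 = 0.015823 and τ_data = 19/19.3 = 0.984456, so τ_n = 1.000279.
Rearranging for μ₀: μ₀ = (μ_n·τ_n − τ_data·x̄)/τ₀ = (11.1010·1.000279 − 0.984456·11.4) / 0.015823 = -0.118701/0.015823 ≈ -7.5.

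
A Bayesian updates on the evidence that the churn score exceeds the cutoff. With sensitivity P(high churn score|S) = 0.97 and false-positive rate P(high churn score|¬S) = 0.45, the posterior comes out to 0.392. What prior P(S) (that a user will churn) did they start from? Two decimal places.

Bayes' rule in odds form gives O(S|E) = O(S)·[P(E|S)/P(E|¬S)], hence O(S) = O(S|E)/LR.
Posterior odds = 0.392/(1−0.392) = 0.6447. LR = 0.97/0.45 = 2.1556.
Prior odds = 0.6447/2.1556 = 0.2991, so P(S) = 0.2991/(1+0.2991) ≈ 0.23.

P(S) = 0.23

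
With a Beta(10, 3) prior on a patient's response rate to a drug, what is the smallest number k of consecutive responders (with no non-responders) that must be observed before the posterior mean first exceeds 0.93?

k = 30

After k responders and 0 non-responders the posterior is Beta(10+k, 3), with mean (10+k)/(10+3+k).
Set (10+k)/(13+k) > 0.93 and solve: k > (0.93·13 − 10)/(1 − 0.93) = 29.857.
The smallest integer exceeding 29.857 is 30, and checking k=30: (40)/(43) = 0.9302 > 0.93.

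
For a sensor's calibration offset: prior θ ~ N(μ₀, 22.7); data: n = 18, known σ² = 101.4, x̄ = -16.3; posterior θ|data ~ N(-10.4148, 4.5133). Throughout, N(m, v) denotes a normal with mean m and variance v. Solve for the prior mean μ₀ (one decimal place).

μ₀ = 13.3

The posterior mean is a precision-weighted average: μ_n = (τ₀μ₀ + τ_data·x̄)/(τ₀+τ_data), with τ₀=1/σ₀² and τ_data=n/σ².
Here τ₀ = 1/22.7 = 0.044053 and τ_data = 18/101.4 = 0.177515, so τ_n = 0.221568.
Rearranging for μ₀: μ₀ = (μ_n·τ_n − τ_data·x̄)/τ₀ = (-10.4148·0.221568 − 0.177515·-16.3) / 0.044053 = 0.585908/0.044053 ≈ 13.3.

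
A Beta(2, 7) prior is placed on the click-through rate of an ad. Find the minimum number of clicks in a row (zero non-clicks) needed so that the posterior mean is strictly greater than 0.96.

After k clicks and 0 non-clicks the posterior is Beta(2+k, 7), with mean (2+k)/(2+7+k).
Set (2+k)/(9+k) > 0.96 and solve: k > (0.96·9 − 2)/(1 − 0.96) = 166.000.
The smallest integer exceeding 166.000 is 167.

k = 167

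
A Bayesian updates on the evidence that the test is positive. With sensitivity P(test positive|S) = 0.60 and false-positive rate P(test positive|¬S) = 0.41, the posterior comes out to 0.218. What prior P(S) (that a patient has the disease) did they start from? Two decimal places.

P(S) = 0.16

Bayes' rule in odds form gives O(S|E) = O(S)·[P(E|S)/P(E|¬S)], hence O(S) = O(S|E)/LR.
Posterior odds = 0.218/(1−0.218) = 0.2788. LR = 0.60/0.41 = 1.4634.
Prior odds = 0.2788/1.4634 = 0.1905, so P(S) = 0.1905/(1+0.1905) ≈ 0.16.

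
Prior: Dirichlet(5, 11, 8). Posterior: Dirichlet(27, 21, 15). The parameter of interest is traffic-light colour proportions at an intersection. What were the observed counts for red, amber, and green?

counts (22, 10, 7)

For a Dirichlet(α) prior with multinomial counts c, the posterior is Dirichlet(α + c) componentwise.
Counts are posterior − prior componentwise: 27−5=22, 21−11=10, 15−8=7.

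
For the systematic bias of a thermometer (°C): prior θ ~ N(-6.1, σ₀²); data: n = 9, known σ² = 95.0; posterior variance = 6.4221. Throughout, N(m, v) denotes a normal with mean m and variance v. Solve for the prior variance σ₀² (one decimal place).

For the Normal–Normal model with known σ², precisions add: τ_n = τ₀ + n/σ².
So 1/σ₀² = 1/6.4221 − 9/95.0 = 0.155712 − 0.094737 = 0.060975.
Hence σ₀² = 1/0.060975 ≈ 16.4.

σ₀² = 16.4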